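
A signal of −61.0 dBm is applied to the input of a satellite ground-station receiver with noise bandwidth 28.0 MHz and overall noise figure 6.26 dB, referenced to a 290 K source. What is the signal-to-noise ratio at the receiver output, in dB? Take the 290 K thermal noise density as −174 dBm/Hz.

32.3 dB

Noise floor: N = −174 + 10 log₁₀(B) + NF
10 log₁₀(2.80×10⁷) = 74.47 dB
N = −174 + 74.47 + 6.26 = −93.27 dBm
SNR = P_sig − N = −61.0 − (−93.27) = 32.27 dB → 32.3 dB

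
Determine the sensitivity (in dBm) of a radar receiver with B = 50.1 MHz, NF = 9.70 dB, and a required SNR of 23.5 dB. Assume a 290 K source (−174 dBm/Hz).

Sensitivity = −174 + 10 log₁₀(B) + NF + SNR_min
= −174 + 77 + 9.70 + 23.5
= −63.80 dBm → −63.8 dBm

−63.8 dBm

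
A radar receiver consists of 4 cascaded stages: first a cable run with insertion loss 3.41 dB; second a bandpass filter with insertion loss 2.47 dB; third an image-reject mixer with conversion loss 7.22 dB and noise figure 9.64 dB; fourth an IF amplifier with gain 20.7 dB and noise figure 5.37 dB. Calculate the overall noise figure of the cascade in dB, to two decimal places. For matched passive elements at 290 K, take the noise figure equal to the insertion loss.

19.32 dB

Convert to linear (a loss of L dB is a gain of −L dB): F_i = 10^(NF_i/10), G_i = 10^(G_i,dB/10)
  Stage 1: F_1 = 10^(3.41/10) = 2.193, G_1 = 10^(−3.41/10) = 0.4560
  Stage 2: F_2 = 10^(2.47/10) = 1.766, G_2 = 10^(−2.47/10) = 0.5662
  Stage 3: F_3 = 10^(9.64/10) = 9.204, G_3 = 10^(−7.22/10) = 0.1897
  Stage 4: F_4 = 10^(5.37/10) = 3.443, G_4 = 10^(20.7/10) = 117.5
Friis cascade:
  F = 2.193 + (1.766 − 1)/0.4560 + (9.204 − 1)/0.2582 + (3.443 − 1)/0.04898 = 85.53
NF = 10 log₁₀(85.53) = 19.32 dB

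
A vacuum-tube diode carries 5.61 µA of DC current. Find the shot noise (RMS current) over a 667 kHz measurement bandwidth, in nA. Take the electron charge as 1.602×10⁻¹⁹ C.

1.09 nA

I_n = √(2qI·B)
2qI·B = 2 × 1.602×10⁻¹⁹ × 5.61×10⁻⁶ × 6.67×10⁵ = 1.20×10⁻¹⁸ A²
I_n = √(1.20×10⁻¹⁸) = 1.09×10⁻⁹ A = 1.09 nA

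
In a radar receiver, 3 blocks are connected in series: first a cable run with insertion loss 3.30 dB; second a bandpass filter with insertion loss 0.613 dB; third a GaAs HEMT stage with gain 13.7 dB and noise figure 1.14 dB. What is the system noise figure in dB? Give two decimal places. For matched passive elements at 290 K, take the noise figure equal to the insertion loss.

5.05 dB

Convert to linear (a loss of L dB is a gain of −L dB): F_i = 10^(NF_i/10), G_i = 10^(G_i,dB/10)
  Stage 1: F_1 = 10^(3.30/10) = 2.138, G_1 = 10^(−3.30/10) = 0.4677
  Stage 2: F_2 = 10^(0.613/10) = 1.152, G_2 = 10^(−0.613/10) = 0.8684
  Stage 3: F_3 = 10^(1.14/10) = 1.300, G_3 = 10^(13.7/10) = 23.44
Friis cascade:
  F = 2.138 + (1.152 − 1)/0.4677 + (1.300 − 1)/0.4062 = 3.201
NF = 10 log₁₀(3.201) = 5.05 dB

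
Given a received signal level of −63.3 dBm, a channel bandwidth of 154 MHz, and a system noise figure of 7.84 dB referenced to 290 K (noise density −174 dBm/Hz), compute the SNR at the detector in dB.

21.0 dB

Noise floor: N = −174 + 10 log₁₀(B) + NF
10 log₁₀(1.54×10⁸) = 81.88 dB
N = −174 + 81.88 + 7.84 = −84.28 dBm
SNR = P_sig − N = −63.3 − (−84.28) = 20.98 dB → 21.0 dB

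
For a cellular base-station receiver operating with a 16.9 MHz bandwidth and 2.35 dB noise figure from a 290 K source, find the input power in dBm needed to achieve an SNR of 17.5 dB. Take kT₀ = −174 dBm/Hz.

Sensitivity = −174 + 10 log₁₀(B) + NF + SNR_min
= −174 + 72.28 + 2.35 + 17.5
= −81.87 dBm → −81.9 dBm

−81.9 dBm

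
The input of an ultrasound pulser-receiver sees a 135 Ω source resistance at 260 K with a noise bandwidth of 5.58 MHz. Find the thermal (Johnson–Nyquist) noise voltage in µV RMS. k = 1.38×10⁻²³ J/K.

V_n = √(4kTRB)
4kTRB = 4 × 1.38×10⁻²³ × 260 × 1.35×10² × 5.58×10⁶ = 1.08×10⁻¹¹ V²
V_n = √(1.08×10⁻¹¹) = 3.29×10⁻⁶ V = 3.29 µV

3.29 µV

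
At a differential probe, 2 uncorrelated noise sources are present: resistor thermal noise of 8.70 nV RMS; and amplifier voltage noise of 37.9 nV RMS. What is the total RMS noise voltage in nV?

Uncorrelated sources add in power (mean-square): V_tot = √(ΣV_i²)
V_tot = √[(8.70×10⁻⁹)² + (3.79×10⁻⁸)²] = 3.89×10⁻⁸ V = 38.9 nV

38.9 nV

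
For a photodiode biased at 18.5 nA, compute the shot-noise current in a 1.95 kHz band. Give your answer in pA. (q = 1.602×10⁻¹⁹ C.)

I_n = √(2qI·B)
2qI·B = 2 × 1.602×10⁻¹⁹ × 1.85×10⁻⁸ × 1.95×10³ = 1.16×10⁻²³ A²
I_n = √(1.16×10⁻²³) = 3.40×10⁻¹² A = 3.40 pA

3.40 pA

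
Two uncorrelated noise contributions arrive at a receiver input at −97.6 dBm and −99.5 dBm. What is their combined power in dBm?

−95.4 dBm

Convert to linear, add, convert back:
P₁ = 1.74×10⁻¹³ W, P₂ = 1.12×10⁻¹³ W
P_tot = 2.86×10⁻¹³ W → 10 log₁₀(P_tot / 10⁻³) = −95.4 dBm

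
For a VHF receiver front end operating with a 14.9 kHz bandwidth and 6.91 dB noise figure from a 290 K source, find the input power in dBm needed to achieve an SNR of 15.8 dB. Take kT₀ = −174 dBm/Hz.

−109.6 dBm

Sensitivity = −174 + 10 log₁₀(B) + NF + SNR_min
= −174 + 41.73 + 6.91 + 15.8
= −109.56 dBm → −109.6 dBm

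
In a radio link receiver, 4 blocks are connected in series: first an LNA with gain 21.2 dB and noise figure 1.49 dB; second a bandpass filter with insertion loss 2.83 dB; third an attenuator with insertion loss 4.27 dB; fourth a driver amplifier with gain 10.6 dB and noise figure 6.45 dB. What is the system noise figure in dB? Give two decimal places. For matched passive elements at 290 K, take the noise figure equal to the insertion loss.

1.97 dB

Convert to linear (a loss of L dB is a gain of −L dB): F_i = 10^(NF_i/10), G_i = 10^(G_i,dB/10)
  Stage 1: F_1 = 10^(1.49/10) = 1.409, G_1 = 10^(21.2/10) = 131.8
  Stage 2: F_2 = 10^(2.83/10) = 1.919, G_2 = 10^(−2.83/10) = 0.5212
  Stage 3: F_3 = 10^(4.27/10) = 2.673, G_3 = 10^(−4.27/10) = 0.3741
  Stage 4: F_4 = 10^(6.45/10) = 4.416, G_4 = 10^(10.6/10) = 11.48
Friis cascade:
  F = 1.409 + (1.919 − 1)/131.8 + (2.673 − 1)/68.71 + (4.416 − 1)/25.70 = 1.573
NF = 10 log₁₀(1.573) = 1.97 dB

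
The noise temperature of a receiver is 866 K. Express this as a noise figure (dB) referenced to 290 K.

F = 1 + T_e/T₀ = 1 + 866/290 = 3.98621
NF = 10 log₁₀(3.98621) = 6.01 dB

6.01 dB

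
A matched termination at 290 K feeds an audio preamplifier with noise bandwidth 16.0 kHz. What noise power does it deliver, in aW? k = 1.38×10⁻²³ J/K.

64.0 aW

P_n = kTB = 1.38×10⁻²³ × 290 × 1.60×10⁴ = 6.40×10⁻¹⁷ W = 64.0 aW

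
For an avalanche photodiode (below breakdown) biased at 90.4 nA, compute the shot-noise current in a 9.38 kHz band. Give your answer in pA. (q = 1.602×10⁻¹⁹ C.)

I_n = √(2qI·B)
2qI·B = 2 × 1.602×10⁻¹⁹ × 9.04×10⁻⁸ × 9.38×10³ = 2.72×10⁻²² A²
I_n = √(2.72×10⁻²²) = 1.65×10⁻¹¹ A = 16.5 pA

16.5 pA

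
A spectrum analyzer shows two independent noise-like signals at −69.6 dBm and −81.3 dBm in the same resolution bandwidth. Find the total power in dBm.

Convert to linear, add, convert back:
P₁ = 1.10×10⁻¹⁰ W, P₂ = 7.41×10⁻¹² W
P_tot = 1.17×10⁻¹⁰ W → 10 log₁₀(P_tot / 10⁻³) = −69.3 dBm

−69.3 dBm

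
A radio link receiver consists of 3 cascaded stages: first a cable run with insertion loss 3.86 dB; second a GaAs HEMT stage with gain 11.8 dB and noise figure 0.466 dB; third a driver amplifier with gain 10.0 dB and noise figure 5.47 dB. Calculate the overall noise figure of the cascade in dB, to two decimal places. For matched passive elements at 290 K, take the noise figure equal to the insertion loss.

4.93 dB

Convert to linear (a loss of L dB is a gain of −L dB): F_i = 10^(NF_i/10), G_i = 10^(G_i,dB/10)
  Stage 1: F_1 = 10^(3.86/10) = 2.432, G_1 = 10^(−3.86/10) = 0.4111
  Stage 2: F_2 = 10^(0.466/10) = 1.113, G_2 = 10^(11.8/10) = 15.14
  Stage 3: F_3 = 10^(5.47/10) = 3.524, G_3 = 10^(10.0/10) = 10.00
Friis cascade:
  F = 2.432 + (1.113 − 1)/0.4111 + (3.524 − 1)/6.223 = 3.113
NF = 10 log₁₀(3.113) = 4.93 dB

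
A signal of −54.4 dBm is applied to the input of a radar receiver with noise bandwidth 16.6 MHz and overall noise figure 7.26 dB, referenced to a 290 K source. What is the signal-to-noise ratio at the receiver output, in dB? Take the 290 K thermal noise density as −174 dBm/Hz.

40.1 dB

Noise floor: N = −174 + 10 log₁₀(B) + NF
10 log₁₀(1.66×10⁷) = 72.2 dB
N = −174 + 72.2 + 7.26 = −94.54 dBm
SNR = P_sig − N = −54.4 − (−94.54) = 40.14 dB → 40.1 dB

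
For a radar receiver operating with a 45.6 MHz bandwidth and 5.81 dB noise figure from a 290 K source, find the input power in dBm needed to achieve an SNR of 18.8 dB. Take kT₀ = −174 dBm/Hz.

Sensitivity = −174 + 10 log₁₀(B) + NF + SNR_min
= −174 + 76.59 + 5.81 + 18.8
= −72.80 dBm → −72.8 dBm

−72.8 dBm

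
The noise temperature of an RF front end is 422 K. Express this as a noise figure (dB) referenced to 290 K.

3.90 dB

F = 1 + T_e/T₀ = 1 + 422/290 = 2.45517
NF = 10 log₁₀(2.45517) = 3.90 dB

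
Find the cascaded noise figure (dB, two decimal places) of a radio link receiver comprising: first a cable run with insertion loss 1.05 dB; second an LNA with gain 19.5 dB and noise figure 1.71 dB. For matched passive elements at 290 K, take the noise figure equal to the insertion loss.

Convert to linear (a loss of L dB is a gain of −L dB): F_i = 10^(NF_i/10), G_i = 10^(G_i,dB/10)
  Stage 1: F_1 = 10^(1.05/10) = 1.274, G_1 = 10^(−1.05/10) = 0.7852
  Stage 2: F_2 = 10^(1.71/10) = 1.483, G_2 = 10^(19.5/10) = 89.13
Friis cascade:
  F = 1.274 + (1.483 − 1)/0.7852 = 1.888
NF = 10 log₁₀(1.888) = 2.76 dB

2.76 dB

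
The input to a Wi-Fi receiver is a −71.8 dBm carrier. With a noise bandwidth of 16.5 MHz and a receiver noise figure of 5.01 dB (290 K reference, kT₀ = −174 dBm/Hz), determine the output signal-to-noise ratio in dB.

Noise floor: N = −174 + 10 log₁₀(B) + NF
10 log₁₀(1.65×10⁷) = 72.17 dB
N = −174 + 72.17 + 5.01 = −96.82 dBm
SNR = P_sig − N = −71.8 − (−96.82) = 25.02 dB → 25.0 dB

25.0 dB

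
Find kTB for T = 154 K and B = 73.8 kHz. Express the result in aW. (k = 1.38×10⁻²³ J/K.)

157 aW

P_n = kTB = 1.38×10⁻²³ × 154 × 7.38×10⁴ = 1.57×10⁻¹⁶ W = 157 aW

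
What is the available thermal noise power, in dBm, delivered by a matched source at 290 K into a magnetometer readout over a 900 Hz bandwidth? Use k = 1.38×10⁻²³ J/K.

P_n = kTB = 1.38×10⁻²³ × 290 × 9.00×10² = 3.60×10⁻¹⁸ W
In dBm: 10 log₁₀(3.60×10⁻¹⁸ / 10⁻³) = −144.4 dBm

−144.4 dBm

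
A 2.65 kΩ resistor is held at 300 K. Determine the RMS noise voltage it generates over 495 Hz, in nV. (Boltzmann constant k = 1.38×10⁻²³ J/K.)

147 nV

V_n = √(4kTRB)
4kTRB = 4 × 1.38×10⁻²³ × 300 × 2.65×10³ × 4.95×10² = 2.17×10⁻¹⁴ V²
V_n = √(2.17×10⁻¹⁴) = 1.47×10⁻⁷ V = 147 nV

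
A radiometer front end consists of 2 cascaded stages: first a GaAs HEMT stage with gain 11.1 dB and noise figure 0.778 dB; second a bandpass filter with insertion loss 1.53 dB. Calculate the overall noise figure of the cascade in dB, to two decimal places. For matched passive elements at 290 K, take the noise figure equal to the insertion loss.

0.90 dB

Convert to linear (a loss of L dB is a gain of −L dB): F_i = 10^(NF_i/10), G_i = 10^(G_i,dB/10)
  Stage 1: F_1 = 10^(0.778/10) = 1.196, G_1 = 10^(11.1/10) = 12.88
  Stage 2: F_2 = 10^(1.53/10) = 1.422, G_2 = 10^(−1.53/10) = 0.7031
Friis cascade:
  F = 1.196 + (1.422 − 1)/12.88 = 1.229
NF = 10 log₁₀(1.229) = 0.90 dB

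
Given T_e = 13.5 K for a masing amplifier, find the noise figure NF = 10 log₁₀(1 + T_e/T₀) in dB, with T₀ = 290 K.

0.198 dB

F = 1 + T_e/T₀ = 1 + 13.5/290 = 1.04655
NF = 10 log₁₀(1.04655) = 0.198 dB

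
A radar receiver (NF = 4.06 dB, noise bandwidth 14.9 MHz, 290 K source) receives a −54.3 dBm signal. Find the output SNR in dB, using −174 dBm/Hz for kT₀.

43.9 dB

Noise floor: N = −174 + 10 log₁₀(B) + NF
10 log₁₀(1.49×10⁷) = 71.73 dB
N = −174 + 71.73 + 4.06 = −98.21 dBm
SNR = P_sig − N = −54.3 − (−98.21) = 43.91 dB → 43.9 dB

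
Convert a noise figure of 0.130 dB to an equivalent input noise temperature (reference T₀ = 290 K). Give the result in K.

F = 10^(0.130/10) = 1.03039
T_e = (F − 1)·T₀ = (1.03039 − 1) × 290 = 8.81 K

8.81 K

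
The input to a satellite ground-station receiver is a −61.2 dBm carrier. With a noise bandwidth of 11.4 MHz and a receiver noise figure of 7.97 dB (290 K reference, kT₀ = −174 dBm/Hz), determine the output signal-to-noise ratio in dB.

34.3 dB

Noise floor: N = −174 + 10 log₁₀(B) + NF
10 log₁₀(1.14×10⁷) = 70.57 dB
N = −174 + 70.57 + 7.97 = −95.46 dBm
SNR = P_sig − N = −61.2 − (−95.46) = 34.26 dB → 34.3 dB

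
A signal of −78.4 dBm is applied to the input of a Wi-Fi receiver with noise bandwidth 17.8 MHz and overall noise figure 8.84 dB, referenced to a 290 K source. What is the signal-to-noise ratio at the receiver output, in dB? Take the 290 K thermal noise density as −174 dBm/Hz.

14.3 dB

Noise floor: N = −174 + 10 log₁₀(B) + NF
10 log₁₀(1.78×10⁷) = 72.5 dB
N = −174 + 72.5 + 8.84 = −92.66 dBm
SNR = P_sig − N = −78.4 − (−92.66) = 14.26 dB → 14.3 dB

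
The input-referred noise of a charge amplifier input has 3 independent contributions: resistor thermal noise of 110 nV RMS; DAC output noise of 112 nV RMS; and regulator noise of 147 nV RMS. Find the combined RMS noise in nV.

Uncorrelated sources add in power (mean-square): V_tot = √(ΣV_i²)
V_tot = √[(1.10×10⁻⁷)² + (1.12×10⁻⁷)² + (1.47×10⁻⁷)²] = 2.15×10⁻⁷ V = 215 nV

215 nV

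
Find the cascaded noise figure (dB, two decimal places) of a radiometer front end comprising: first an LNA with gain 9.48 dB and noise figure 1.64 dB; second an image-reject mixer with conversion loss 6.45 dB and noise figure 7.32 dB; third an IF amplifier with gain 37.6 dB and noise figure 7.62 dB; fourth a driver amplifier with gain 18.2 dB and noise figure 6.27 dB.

6.37 dB

Convert to linear (a loss of L dB is a gain of −L dB): F_i = 10^(NF_i/10), G_i = 10^(G_i,dB/10)
  Stage 1: F_1 = 10^(1.64/10) = 1.459, G_1 = 10^(9.48/10) = 8.872
  Stage 2: F_2 = 10^(7.32/10) = 5.395, G_2 = 10^(−6.45/10) = 0.2265
  Stage 3: F_3 = 10^(7.62/10) = 5.781, G_3 = 10^(37.6/10) = 5754
  Stage 4: F_4 = 10^(6.27/10) = 4.236, G_4 = 10^(18.2/10) = 66.07
Friis cascade:
  F = 1.459 + (5.395 − 1)/8.872 + (5.781 − 1)/2.009 + (4.236 − 1)/1.156×10⁴ = 4.334
NF = 10 log₁₀(4.334) = 6.37 dB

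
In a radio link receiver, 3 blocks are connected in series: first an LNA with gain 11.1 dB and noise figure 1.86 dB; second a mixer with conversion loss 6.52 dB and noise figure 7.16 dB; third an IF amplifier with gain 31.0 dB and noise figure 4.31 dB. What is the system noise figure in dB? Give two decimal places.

3.90 dB

Convert to linear (a loss of L dB is a gain of −L dB): F_i = 10^(NF_i/10), G_i = 10^(G_i,dB/10)
  Stage 1: F_1 = 10^(1.86/10) = 1.535, G_1 = 10^(11.1/10) = 12.88
  Stage 2: F_2 = 10^(7.16/10) = 5.200, G_2 = 10^(−6.52/10) = 0.2228
  Stage 3: F_3 = 10^(4.31/10) = 2.698, G_3 = 10^(31.0/10) = 1259
Friis cascade:
  F = 1.535 + (5.200 − 1)/12.88 + (2.698 − 1)/2.871 = 2.452
NF = 10 log₁₀(2.452) = 3.90 dB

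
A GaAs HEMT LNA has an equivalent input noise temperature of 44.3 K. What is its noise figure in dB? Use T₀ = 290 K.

0.617 dB

F = 1 + T_e/T₀ = 1 + 44.3/290 = 1.15276
NF = 10 log₁₀(1.15276) = 0.617 dB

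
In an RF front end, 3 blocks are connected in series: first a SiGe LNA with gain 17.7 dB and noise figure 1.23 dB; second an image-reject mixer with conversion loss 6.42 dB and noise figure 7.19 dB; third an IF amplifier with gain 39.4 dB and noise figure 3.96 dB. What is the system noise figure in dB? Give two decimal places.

Convert to linear (a loss of L dB is a gain of −L dB): F_i = 10^(NF_i/10), G_i = 10^(G_i,dB/10)
  Stage 1: F_1 = 10^(1.23/10) = 1.327, G_1 = 10^(17.7/10) = 58.88
  Stage 2: F_2 = 10^(7.19/10) = 5.236, G_2 = 10^(−6.42/10) = 0.2280
  Stage 3: F_3 = 10^(3.96/10) = 2.489, G_3 = 10^(39.4/10) = 8710
Friis cascade:
  F = 1.327 + (5.236 − 1)/58.88 + (2.489 − 1)/13.43 = 1.510
NF = 10 log₁₀(1.510) = 1.79 dB

1.79 dB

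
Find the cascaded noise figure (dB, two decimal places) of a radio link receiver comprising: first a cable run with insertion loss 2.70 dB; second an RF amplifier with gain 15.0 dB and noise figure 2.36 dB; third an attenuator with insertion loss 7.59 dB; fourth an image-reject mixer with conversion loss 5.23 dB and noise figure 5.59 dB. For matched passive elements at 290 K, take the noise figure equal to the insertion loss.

Convert to linear (a loss of L dB is a gain of −L dB): F_i = 10^(NF_i/10), G_i = 10^(G_i,dB/10)
  Stage 1: F_1 = 10^(2.70/10) = 1.862, G_1 = 10^(−2.70/10) = 0.5370
  Stage 2: F_2 = 10^(2.36/10) = 1.722, G_2 = 10^(15.0/10) = 31.62
  Stage 3: F_3 = 10^(7.59/10) = 5.741, G_3 = 10^(−7.59/10) = 0.1742
  Stage 4: F_4 = 10^(5.59/10) = 3.622, G_4 = 10^(−5.23/10) = 0.2999
Friis cascade:
  F = 1.862 + (1.722 − 1)/0.5370 + (5.741 − 1)/16.98 + (3.622 − 1)/2.958 = 4.372
NF = 10 log₁₀(4.372) = 6.41 dB

6.41 dB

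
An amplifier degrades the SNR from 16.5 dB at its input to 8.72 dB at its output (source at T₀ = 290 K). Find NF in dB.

NF (dB) = SNR_in(dB) − SNR_out(dB) when the source is at T₀
NF = 16.5 − 8.72 = 7.78 dB

7.78 dB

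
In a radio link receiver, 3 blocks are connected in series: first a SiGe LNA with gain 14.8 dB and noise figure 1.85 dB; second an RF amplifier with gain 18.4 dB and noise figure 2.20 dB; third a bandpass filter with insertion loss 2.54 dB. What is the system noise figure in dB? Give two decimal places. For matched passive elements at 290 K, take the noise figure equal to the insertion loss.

1.91 dB

Convert to linear (a loss of L dB is a gain of −L dB): F_i = 10^(NF_i/10), G_i = 10^(G_i,dB/10)
  Stage 1: F_1 = 10^(1.85/10) = 1.531, G_1 = 10^(14.8/10) = 30.20
  Stage 2: F_2 = 10^(2.20/10) = 1.660, G_2 = 10^(18.4/10) = 69.18
  Stage 3: F_3 = 10^(2.54/10) = 1.795, G_3 = 10^(−2.54/10) = 0.5572
Friis cascade:
  F = 1.531 + (1.660 − 1)/30.20 + (1.795 − 1)/2089 = 1.553
NF = 10 log₁₀(1.553) = 1.91 dB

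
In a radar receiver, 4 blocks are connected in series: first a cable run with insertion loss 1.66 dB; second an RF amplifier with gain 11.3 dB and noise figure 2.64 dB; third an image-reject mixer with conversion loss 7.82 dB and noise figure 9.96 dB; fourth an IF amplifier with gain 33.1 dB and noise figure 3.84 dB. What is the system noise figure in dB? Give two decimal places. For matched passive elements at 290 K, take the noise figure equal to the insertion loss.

6.62 dB

Convert to linear (a loss of L dB is a gain of −L dB): F_i = 10^(NF_i/10), G_i = 10^(G_i,dB/10)
  Stage 1: F_1 = 10^(1.66/10) = 1.466, G_1 = 10^(−1.66/10) = 0.6823
  Stage 2: F_2 = 10^(2.64/10) = 1.837, G_2 = 10^(11.3/10) = 13.49
  Stage 3: F_3 = 10^(9.96/10) = 9.908, G_3 = 10^(−7.82/10) = 0.1652
  Stage 4: F_4 = 10^(3.84/10) = 2.421, G_4 = 10^(33.1/10) = 2042
Friis cascade:
  F = 1.466 + (1.837 − 1)/0.6823 + (9.908 − 1)/9.204 + (2.421 − 1)/1.521 = 4.594
NF = 10 log₁₀(4.594) = 6.62 dB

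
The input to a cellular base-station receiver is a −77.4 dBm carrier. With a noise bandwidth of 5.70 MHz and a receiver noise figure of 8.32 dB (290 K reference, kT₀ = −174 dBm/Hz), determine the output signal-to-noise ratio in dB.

Noise floor: N = −174 + 10 log₁₀(B) + NF
10 log₁₀(5.70×10⁶) = 67.56 dB
N = −174 + 67.56 + 8.32 = −98.12 dBm
SNR = P_sig − N = −77.4 − (−98.12) = 20.72 dB → 20.7 dB

20.7 dB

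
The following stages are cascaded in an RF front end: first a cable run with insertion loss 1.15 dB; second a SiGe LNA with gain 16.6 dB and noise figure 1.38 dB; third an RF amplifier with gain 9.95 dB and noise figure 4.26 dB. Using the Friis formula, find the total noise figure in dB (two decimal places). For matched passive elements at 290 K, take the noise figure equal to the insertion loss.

2.64 dB

Convert to linear (a loss of L dB is a gain of −L dB): F_i = 10^(NF_i/10), G_i = 10^(G_i,dB/10)
  Stage 1: F_1 = 10^(1.15/10) = 1.303, G_1 = 10^(−1.15/10) = 0.7674
  Stage 2: F_2 = 10^(1.38/10) = 1.374, G_2 = 10^(16.6/10) = 45.71
  Stage 3: F_3 = 10^(4.26/10) = 2.667, G_3 = 10^(9.95/10) = 9.886
Friis cascade:
  F = 1.303 + (1.374 − 1)/0.7674 + (2.667 − 1)/35.08 = 1.838
NF = 10 log₁₀(1.838) = 2.64 dB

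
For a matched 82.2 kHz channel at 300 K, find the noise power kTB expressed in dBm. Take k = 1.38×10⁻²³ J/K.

−124.7 dBm

P_n = kTB = 1.38×10⁻²³ × 300 × 8.22×10⁴ = 3.40×10⁻¹⁶ W
In dBm: 10 log₁₀(3.40×10⁻¹⁶ / 10⁻³) = −124.7 dBm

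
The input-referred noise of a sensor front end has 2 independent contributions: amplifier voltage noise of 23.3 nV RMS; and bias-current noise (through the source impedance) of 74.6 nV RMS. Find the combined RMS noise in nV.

78.2 nV

Uncorrelated sources add in power (mean-square): V_tot = √(ΣV_i²)
V_tot = √[(2.33×10⁻⁸)² + (7.46×10⁻⁸)²] = 7.82×10⁻⁸ V = 78.2 nV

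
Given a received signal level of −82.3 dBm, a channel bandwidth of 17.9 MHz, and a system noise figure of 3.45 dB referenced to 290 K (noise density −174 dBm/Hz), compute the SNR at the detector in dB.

Noise floor: N = −174 + 10 log₁₀(B) + NF
10 log₁₀(1.79×10⁷) = 72.53 dB
N = −174 + 72.53 + 3.45 = −98.02 dBm
SNR = P_sig − N = −82.3 − (−98.02) = 15.72 dB → 15.7 dB

15.7 dB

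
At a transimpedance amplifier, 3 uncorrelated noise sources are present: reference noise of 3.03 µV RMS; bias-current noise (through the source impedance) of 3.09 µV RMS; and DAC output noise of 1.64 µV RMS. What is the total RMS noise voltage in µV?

Uncorrelated sources add in power (mean-square): V_tot = √(ΣV_i²)
V_tot = √[(3.03×10⁻⁶)² + (3.09×10⁻⁶)² + (1.64×10⁻⁶)²] = 4.63×10⁻⁶ V = 4.63 µV

4.63 µV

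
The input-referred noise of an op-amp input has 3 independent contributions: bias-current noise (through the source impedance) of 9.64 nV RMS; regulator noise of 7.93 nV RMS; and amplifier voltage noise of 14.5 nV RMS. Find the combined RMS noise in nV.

Uncorrelated sources add in power (mean-square): V_tot = √(ΣV_i²)
V_tot = √[(9.64×10⁻⁹)² + (7.93×10⁻⁹)² + (1.45×10⁻⁸)²] = 1.91×10⁻⁸ V = 19.1 nV

19.1 nV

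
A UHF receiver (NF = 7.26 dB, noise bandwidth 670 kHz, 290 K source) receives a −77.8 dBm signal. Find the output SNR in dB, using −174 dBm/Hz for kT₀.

Noise floor: N = −174 + 10 log₁₀(B) + NF
10 log₁₀(6.70×10⁵) = 58.26 dB
N = −174 + 58.26 + 7.26 = −108.48 dBm
SNR = P_sig − N = −77.8 − (−108.48) = 30.68 dB → 30.7 dB

30.7 dB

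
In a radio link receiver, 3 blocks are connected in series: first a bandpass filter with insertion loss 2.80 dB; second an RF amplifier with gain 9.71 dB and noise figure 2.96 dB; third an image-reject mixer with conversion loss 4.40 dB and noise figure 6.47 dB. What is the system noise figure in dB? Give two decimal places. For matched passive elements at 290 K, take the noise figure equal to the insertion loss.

6.50 dB

Convert to linear (a loss of L dB is a gain of −L dB): F_i = 10^(NF_i/10), G_i = 10^(G_i,dB/10)
  Stage 1: F_1 = 10^(2.80/10) = 1.905, G_1 = 10^(−2.80/10) = 0.5248
  Stage 2: F_2 = 10^(2.96/10) = 1.977, G_2 = 10^(9.71/10) = 9.354
  Stage 3: F_3 = 10^(6.47/10) = 4.436, G_3 = 10^(−4.40/10) = 0.3631
Friis cascade:
  F = 1.905 + (1.977 − 1)/0.5248 + (4.436 − 1)/4.909 = 4.467
NF = 10 log₁₀(4.467) = 6.50 dB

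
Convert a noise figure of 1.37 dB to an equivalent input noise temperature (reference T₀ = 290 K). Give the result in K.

F = 10^(1.37/10) = 1.37088
T_e = (F − 1)·T₀ = (1.37088 − 1) × 290 = 108 K

108 K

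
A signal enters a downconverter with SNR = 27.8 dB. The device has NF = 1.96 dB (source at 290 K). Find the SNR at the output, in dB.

By definition F = SNR_in/SNR_out, so in dB: SNR_out = SNR_in − NF
SNR_out = 27.8 − 1.96 = 25.84 dB

25.84 dB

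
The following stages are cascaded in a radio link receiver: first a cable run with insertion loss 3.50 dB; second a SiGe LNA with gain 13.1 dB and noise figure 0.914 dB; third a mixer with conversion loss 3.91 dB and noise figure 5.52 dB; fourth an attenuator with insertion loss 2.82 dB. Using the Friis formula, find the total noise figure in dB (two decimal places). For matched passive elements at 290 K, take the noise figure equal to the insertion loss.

Convert to linear (a loss of L dB is a gain of −L dB): F_i = 10^(NF_i/10), G_i = 10^(G_i,dB/10)
  Stage 1: F_1 = 10^(3.50/10) = 2.239, G_1 = 10^(−3.50/10) = 0.4467
  Stage 2: F_2 = 10^(0.914/10) = 1.234, G_2 = 10^(13.1/10) = 20.42
  Stage 3: F_3 = 10^(5.52/10) = 3.565, G_3 = 10^(−3.91/10) = 0.4064
  Stage 4: F_4 = 10^(2.82/10) = 1.914, G_4 = 10^(−2.82/10) = 0.5224
Friis cascade:
  F = 2.239 + (1.234 − 1)/0.4467 + (3.565 − 1)/9.120 + (1.914 − 1)/3.707 = 3.291
NF = 10 log₁₀(3.291) = 5.17 dB

5.17 dB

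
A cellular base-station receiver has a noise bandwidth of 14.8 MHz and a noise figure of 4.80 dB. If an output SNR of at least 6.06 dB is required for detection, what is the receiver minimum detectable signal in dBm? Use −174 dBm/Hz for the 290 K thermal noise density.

−91.4 dBm

Sensitivity = −174 + 10 log₁₀(B) + NF + SNR_min
= −174 + 71.7 + 4.80 + 6.06
= −91.44 dBm → −91.4 dBm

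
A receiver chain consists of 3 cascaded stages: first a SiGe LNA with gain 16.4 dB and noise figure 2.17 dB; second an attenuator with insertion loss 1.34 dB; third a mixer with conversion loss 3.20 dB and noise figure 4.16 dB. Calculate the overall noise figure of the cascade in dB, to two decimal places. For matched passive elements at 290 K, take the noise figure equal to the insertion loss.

2.32 dB

Convert to linear (a loss of L dB is a gain of −L dB): F_i = 10^(NF_i/10), G_i = 10^(G_i,dB/10)
  Stage 1: F_1 = 10^(2.17/10) = 1.648, G_1 = 10^(16.4/10) = 43.65
  Stage 2: F_2 = 10^(1.34/10) = 1.361, G_2 = 10^(−1.34/10) = 0.7345
  Stage 3: F_3 = 10^(4.16/10) = 2.606, G_3 = 10^(−3.20/10) = 0.4786
Friis cascade:
  F = 1.648 + (1.361 − 1)/43.65 + (2.606 − 1)/32.06 = 1.707
NF = 10 log₁₀(1.707) = 2.32 dB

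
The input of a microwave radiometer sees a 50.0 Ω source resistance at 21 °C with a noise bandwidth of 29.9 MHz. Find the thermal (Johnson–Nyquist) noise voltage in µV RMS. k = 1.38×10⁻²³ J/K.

T = 21 °C + 273.15 = 294.15 K
V_n = √(4kTRB)
4kTRB = 4 × 1.38×10⁻²³ × 294.15 × 5.00×10¹ × 2.99×10⁷ = 2.43×10⁻¹¹ V²
V_n = √(2.43×10⁻¹¹) = 4.93×10⁻⁶ V = 4.93 µV

4.93 µV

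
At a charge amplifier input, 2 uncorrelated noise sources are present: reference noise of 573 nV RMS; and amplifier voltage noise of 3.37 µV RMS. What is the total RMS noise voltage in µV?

3.42 µV

Uncorrelated sources add in power (mean-square): V_tot = √(ΣV_i²)
V_tot = √[(5.73×10⁻⁷)² + (3.37×10⁻⁶)²] = 3.42×10⁻⁶ V = 3.42 µV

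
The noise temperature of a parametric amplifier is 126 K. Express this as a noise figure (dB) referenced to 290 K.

1.57 dB

F = 1 + T_e/T₀ = 1 + 126/290 = 1.43448
NF = 10 log₁₀(1.43448) = 1.57 dB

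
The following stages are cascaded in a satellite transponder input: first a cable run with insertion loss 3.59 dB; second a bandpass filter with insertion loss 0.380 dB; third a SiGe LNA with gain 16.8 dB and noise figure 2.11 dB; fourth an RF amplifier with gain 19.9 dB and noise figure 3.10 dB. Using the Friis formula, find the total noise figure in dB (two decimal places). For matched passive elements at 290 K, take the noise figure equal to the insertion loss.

Convert to linear (a loss of L dB is a gain of −L dB): F_i = 10^(NF_i/10), G_i = 10^(G_i,dB/10)
  Stage 1: F_1 = 10^(3.59/10) = 2.286, G_1 = 10^(−3.59/10) = 0.4375
  Stage 2: F_2 = 10^(0.380/10) = 1.091, G_2 = 10^(−0.380/10) = 0.9162
  Stage 3: F_3 = 10^(2.11/10) = 1.626, G_3 = 10^(16.8/10) = 47.86
  Stage 4: F_4 = 10^(3.10/10) = 2.042, G_4 = 10^(19.9/10) = 97.72
Friis cascade:
  F = 2.286 + (1.091 − 1)/0.4375 + (1.626 − 1)/0.4009 + (2.042 − 1)/19.19 = 4.109
NF = 10 log₁₀(4.109) = 6.14 dB

6.14 dB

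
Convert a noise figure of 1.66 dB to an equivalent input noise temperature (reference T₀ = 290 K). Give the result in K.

135 K

F = 10^(1.66/10) = 1.46555
T_e = (F − 1)·T₀ = (1.46555 − 1) × 290 = 135 K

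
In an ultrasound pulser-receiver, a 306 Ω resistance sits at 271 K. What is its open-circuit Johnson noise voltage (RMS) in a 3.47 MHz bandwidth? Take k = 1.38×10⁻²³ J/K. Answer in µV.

V_n = √(4kTRB)
4kTRB = 4 × 1.38×10⁻²³ × 271 × 3.06×10² × 3.47×10⁶ = 1.59×10⁻¹¹ V²
V_n = √(1.59×10⁻¹¹) = 3.99×10⁻⁶ V = 3.99 µV

3.99 µV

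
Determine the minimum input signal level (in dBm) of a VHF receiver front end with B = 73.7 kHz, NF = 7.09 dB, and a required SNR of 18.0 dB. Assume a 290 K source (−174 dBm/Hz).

Sensitivity = −174 + 10 log₁₀(B) + NF + SNR_min
= −174 + 48.67 + 7.09 + 18.0
= −100.24 dBm → −100.2 dBm

−100.2 dBm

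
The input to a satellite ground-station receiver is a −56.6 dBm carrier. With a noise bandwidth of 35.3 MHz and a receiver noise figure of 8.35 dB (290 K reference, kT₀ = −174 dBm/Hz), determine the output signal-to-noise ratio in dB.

Noise floor: N = −174 + 10 log₁₀(B) + NF
10 log₁₀(3.53×10⁷) = 75.48 dB
N = −174 + 75.48 + 8.35 = −90.17 dBm
SNR = P_sig − N = −56.6 − (−90.17) = 33.57 dB → 33.6 dB

33.6 dB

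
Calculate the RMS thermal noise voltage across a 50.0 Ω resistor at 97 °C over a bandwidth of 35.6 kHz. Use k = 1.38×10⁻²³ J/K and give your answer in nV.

191 nV

T = 97 °C + 273.15 = 370.15 K
V_n = √(4kTRB)
4kTRB = 4 × 1.38×10⁻²³ × 370.15 × 5.00×10¹ × 3.56×10⁴ = 3.64×10⁻¹⁴ V²
V_n = √(3.64×10⁻¹⁴) = 1.91×10⁻⁷ V = 191 nV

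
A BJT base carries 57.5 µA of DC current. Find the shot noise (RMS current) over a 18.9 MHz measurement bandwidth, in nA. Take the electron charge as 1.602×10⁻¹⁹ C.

I_n = √(2qI·B)
2qI·B = 2 × 1.602×10⁻¹⁹ × 5.75×10⁻⁵ × 1.89×10⁷ = 3.48×10⁻¹⁶ A²
I_n = √(3.48×10⁻¹⁶) = 1.87×10⁻⁸ A = 18.7 nA

18.7 nA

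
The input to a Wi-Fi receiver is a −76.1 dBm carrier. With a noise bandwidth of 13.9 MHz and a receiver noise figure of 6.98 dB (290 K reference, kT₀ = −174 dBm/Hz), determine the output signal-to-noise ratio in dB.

Noise floor: N = −174 + 10 log₁₀(B) + NF
10 log₁₀(1.39×10⁷) = 71.43 dB
N = −174 + 71.43 + 6.98 = −95.59 dBm
SNR = P_sig − N = −76.1 − (−95.59) = 19.49 dB → 19.5 dB

19.5 dB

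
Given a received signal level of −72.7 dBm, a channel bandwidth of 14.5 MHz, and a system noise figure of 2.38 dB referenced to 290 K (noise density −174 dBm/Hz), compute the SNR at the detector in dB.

Noise floor: N = −174 + 10 log₁₀(B) + NF
10 log₁₀(1.45×10⁷) = 71.61 dB
N = −174 + 71.61 + 2.38 = −100.01 dBm
SNR = P_sig − N = −72.7 − (−100.01) = 27.31 dB → 27.3 dB

27.3 dB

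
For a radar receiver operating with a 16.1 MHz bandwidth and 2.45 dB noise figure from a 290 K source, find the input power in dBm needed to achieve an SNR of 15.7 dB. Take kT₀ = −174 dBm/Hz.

−83.8 dBm

Sensitivity = −174 + 10 log₁₀(B) + NF + SNR_min
= −174 + 72.07 + 2.45 + 15.7
= −83.78 dBm → −83.8 dBm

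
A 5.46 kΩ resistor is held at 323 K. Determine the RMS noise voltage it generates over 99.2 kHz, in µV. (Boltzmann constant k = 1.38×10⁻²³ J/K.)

V_n = √(4kTRB)
4kTRB = 4 × 1.38×10⁻²³ × 323 × 5.46×10³ × 9.92×10⁴ = 9.66×10⁻¹² V²
V_n = √(9.66×10⁻¹²) = 3.11×10⁻⁶ V = 3.11 µV

3.11 µV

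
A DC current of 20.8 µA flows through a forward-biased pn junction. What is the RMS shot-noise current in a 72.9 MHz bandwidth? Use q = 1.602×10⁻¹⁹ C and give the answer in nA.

I_n = √(2qI·B)
2qI·B = 2 × 1.602×10⁻¹⁹ × 2.08×10⁻⁵ × 7.29×10⁷ = 4.86×10⁻¹⁶ A²
I_n = √(4.86×10⁻¹⁶) = 2.20×10⁻⁸ A = 22.0 nA

22.0 nA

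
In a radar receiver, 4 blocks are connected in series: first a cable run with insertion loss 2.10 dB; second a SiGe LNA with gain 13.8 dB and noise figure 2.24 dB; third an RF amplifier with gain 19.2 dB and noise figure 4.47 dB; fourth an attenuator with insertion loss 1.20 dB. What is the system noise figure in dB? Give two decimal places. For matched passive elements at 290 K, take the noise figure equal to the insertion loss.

Convert to linear (a loss of L dB is a gain of −L dB): F_i = 10^(NF_i/10), G_i = 10^(G_i,dB/10)
  Stage 1: F_1 = 10^(2.10/10) = 1.622, G_1 = 10^(−2.10/10) = 0.6166
  Stage 2: F_2 = 10^(2.24/10) = 1.675, G_2 = 10^(13.8/10) = 23.99
  Stage 3: F_3 = 10^(4.47/10) = 2.799, G_3 = 10^(19.2/10) = 83.18
  Stage 4: F_4 = 10^(1.20/10) = 1.318, G_4 = 10^(−1.20/10) = 0.7586
Friis cascade:
  F = 1.622 + (1.675 − 1)/0.6166 + (2.799 − 1)/14.79 + (1.318 − 1)/1230 = 2.838
NF = 10 log₁₀(2.838) = 4.53 dB

4.53 dB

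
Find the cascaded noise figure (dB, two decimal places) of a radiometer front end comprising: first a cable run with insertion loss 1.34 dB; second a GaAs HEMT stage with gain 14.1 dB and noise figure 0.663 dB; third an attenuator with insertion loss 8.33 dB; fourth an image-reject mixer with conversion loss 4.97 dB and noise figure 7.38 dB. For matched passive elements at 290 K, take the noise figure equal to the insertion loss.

5.45 dB

Convert to linear (a loss of L dB is a gain of −L dB): F_i = 10^(NF_i/10), G_i = 10^(G_i,dB/10)
  Stage 1: F_1 = 10^(1.34/10) = 1.361, G_1 = 10^(−1.34/10) = 0.7345
  Stage 2: F_2 = 10^(0.663/10) = 1.165, G_2 = 10^(14.1/10) = 25.70
  Stage 3: F_3 = 10^(8.33/10) = 6.808, G_3 = 10^(−8.33/10) = 0.1469
  Stage 4: F_4 = 10^(7.38/10) = 5.470, G_4 = 10^(−4.97/10) = 0.3184
Friis cascade:
  F = 1.361 + (1.165 − 1)/0.7345 + (6.808 − 1)/18.88 + (5.470 − 1)/2.773 = 3.505
NF = 10 log₁₀(3.505) = 5.45 dB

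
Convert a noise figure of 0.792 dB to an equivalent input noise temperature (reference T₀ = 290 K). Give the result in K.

58.0 K

F = 10^(0.792/10) = 1.20005
T_e = (F − 1)·T₀ = (1.20005 − 1) × 290 = 58.0 K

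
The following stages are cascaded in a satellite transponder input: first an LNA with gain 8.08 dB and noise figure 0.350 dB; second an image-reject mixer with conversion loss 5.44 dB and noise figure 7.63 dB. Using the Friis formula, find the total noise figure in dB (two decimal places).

2.62 dB

Convert to linear (a loss of L dB is a gain of −L dB): F_i = 10^(NF_i/10), G_i = 10^(G_i,dB/10)
  Stage 1: F_1 = 10^(0.350/10) = 1.084, G_1 = 10^(8.08/10) = 6.427
  Stage 2: F_2 = 10^(7.63/10) = 5.794, G_2 = 10^(−5.44/10) = 0.2858
Friis cascade:
  F = 1.084 + (5.794 − 1)/6.427 = 1.830
NF = 10 log₁₀(1.830) = 2.62 dB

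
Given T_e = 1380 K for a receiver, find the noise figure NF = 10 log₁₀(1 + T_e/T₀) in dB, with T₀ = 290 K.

7.60 dB

F = 1 + T_e/T₀ = 1 + 1380/290 = 5.75862
NF = 10 log₁₀(5.75862) = 7.60 dB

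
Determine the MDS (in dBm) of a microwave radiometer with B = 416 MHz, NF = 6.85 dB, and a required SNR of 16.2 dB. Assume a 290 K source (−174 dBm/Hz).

−64.8 dBm

Sensitivity = −174 + 10 log₁₀(B) + NF + SNR_min
= −174 + 86.19 + 6.85 + 16.2
= −64.76 dBm → −64.8 dBm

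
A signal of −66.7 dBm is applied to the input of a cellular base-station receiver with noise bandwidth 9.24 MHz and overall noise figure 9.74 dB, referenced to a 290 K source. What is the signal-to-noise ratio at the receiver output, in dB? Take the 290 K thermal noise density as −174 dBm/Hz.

27.9 dB

Noise floor: N = −174 + 10 log₁₀(B) + NF
10 log₁₀(9.24×10⁶) = 69.66 dB
N = −174 + 69.66 + 9.74 = −94.60 dBm
SNR = P_sig − N = −66.7 − (−94.60) = 27.90 dB → 27.9 dB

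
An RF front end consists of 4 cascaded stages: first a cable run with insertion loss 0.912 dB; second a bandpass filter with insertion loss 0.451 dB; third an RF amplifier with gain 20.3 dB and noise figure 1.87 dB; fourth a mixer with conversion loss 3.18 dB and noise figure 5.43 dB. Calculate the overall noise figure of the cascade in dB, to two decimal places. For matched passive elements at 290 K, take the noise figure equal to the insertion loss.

3.30 dB

Convert to linear (a loss of L dB is a gain of −L dB): F_i = 10^(NF_i/10), G_i = 10^(G_i,dB/10)
  Stage 1: F_1 = 10^(0.912/10) = 1.234, G_1 = 10^(−0.912/10) = 0.8106
  Stage 2: F_2 = 10^(0.451/10) = 1.109, G_2 = 10^(−0.451/10) = 0.9014
  Stage 3: F_3 = 10^(1.87/10) = 1.538, G_3 = 10^(20.3/10) = 107.2
  Stage 4: F_4 = 10^(5.43/10) = 3.491, G_4 = 10^(−3.18/10) = 0.4808
Friis cascade:
  F = 1.234 + (1.109 − 1)/0.8106 + (1.538 − 1)/0.7306 + (3.491 − 1)/78.29 = 2.137
NF = 10 log₁₀(2.137) = 3.30 dB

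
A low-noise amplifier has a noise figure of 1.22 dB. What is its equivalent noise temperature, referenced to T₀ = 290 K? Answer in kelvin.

94.1 K

F = 10^(1.22/10) = 1.32434
T_e = (F − 1)·T₀ = (1.32434 − 1) × 290 = 94.1 K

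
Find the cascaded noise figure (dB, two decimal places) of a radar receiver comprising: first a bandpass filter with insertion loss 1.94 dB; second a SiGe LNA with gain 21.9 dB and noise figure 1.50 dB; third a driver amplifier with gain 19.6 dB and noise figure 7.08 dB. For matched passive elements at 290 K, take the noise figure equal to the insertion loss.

3.52 dB

Convert to linear (a loss of L dB is a gain of −L dB): F_i = 10^(NF_i/10), G_i = 10^(G_i,dB/10)
  Stage 1: F_1 = 10^(1.94/10) = 1.563, G_1 = 10^(−1.94/10) = 0.6397
  Stage 2: F_2 = 10^(1.50/10) = 1.413, G_2 = 10^(21.9/10) = 154.9
  Stage 3: F_3 = 10^(7.08/10) = 5.105, G_3 = 10^(19.6/10) = 91.20
Friis cascade:
  F = 1.563 + (1.413 − 1)/0.6397 + (5.105 − 1)/99.08 = 2.249
NF = 10 log₁₀(2.249) = 3.52 dB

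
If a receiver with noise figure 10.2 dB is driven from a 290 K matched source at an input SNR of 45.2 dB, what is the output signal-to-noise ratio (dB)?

35.0 dB

By definition F = SNR_in/SNR_out, so in dB: SNR_out = SNR_in − NF
SNR_out = 45.2 − 10.2 = 35.0 dB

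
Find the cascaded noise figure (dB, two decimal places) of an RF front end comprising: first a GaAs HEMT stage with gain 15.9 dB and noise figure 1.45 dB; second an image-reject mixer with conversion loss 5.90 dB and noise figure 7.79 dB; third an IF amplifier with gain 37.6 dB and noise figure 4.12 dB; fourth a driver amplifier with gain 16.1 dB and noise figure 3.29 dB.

2.26 dB

Convert to linear (a loss of L dB is a gain of −L dB): F_i = 10^(NF_i/10), G_i = 10^(G_i,dB/10)
  Stage 1: F_1 = 10^(1.45/10) = 1.396, G_1 = 10^(15.9/10) = 38.90
  Stage 2: F_2 = 10^(7.79/10) = 6.012, G_2 = 10^(−5.90/10) = 0.2570
  Stage 3: F_3 = 10^(4.12/10) = 2.582, G_3 = 10^(37.6/10) = 5754
  Stage 4: F_4 = 10^(3.29/10) = 2.133, G_4 = 10^(16.1/10) = 40.74
Friis cascade:
  F = 1.396 + (6.012 − 1)/38.90 + (2.582 − 1)/10.00 + (2.133 − 1)/5.754×10⁴ = 1.683
NF = 10 log₁₀(1.683) = 2.26 dB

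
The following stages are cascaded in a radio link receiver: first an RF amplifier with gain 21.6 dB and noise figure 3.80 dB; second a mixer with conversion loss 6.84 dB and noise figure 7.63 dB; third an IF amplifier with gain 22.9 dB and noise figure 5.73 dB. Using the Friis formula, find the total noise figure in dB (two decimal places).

4.02 dB

Convert to linear (a loss of L dB is a gain of −L dB): F_i = 10^(NF_i/10), G_i = 10^(G_i,dB/10)
  Stage 1: F_1 = 10^(3.80/10) = 2.399, G_1 = 10^(21.6/10) = 144.5
  Stage 2: F_2 = 10^(7.63/10) = 5.794, G_2 = 10^(−6.84/10) = 0.2070
  Stage 3: F_3 = 10^(5.73/10) = 3.741, G_3 = 10^(22.9/10) = 195.0
Friis cascade:
  F = 2.399 + (5.794 − 1)/144.5 + (3.741 − 1)/29.92 = 2.524
NF = 10 log₁₀(2.524) = 4.02 dB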